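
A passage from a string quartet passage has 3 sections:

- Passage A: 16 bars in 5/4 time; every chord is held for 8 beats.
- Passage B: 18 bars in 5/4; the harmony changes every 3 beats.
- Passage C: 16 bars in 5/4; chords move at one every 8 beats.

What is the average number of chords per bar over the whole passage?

A: 16 bars of 5 beats is 80 beats; at 8 beats each that's 10 chords.
B: 18 bars of 5 beats is 90 beats; at 3 beats each that's 30 chords.
C: 16 bars of 5 beats is 80 beats; at 8 beats each that's 10 chords.
Overall: 50 chords over 50 bars → 50/50 = 1 chords per bar.

1 chords per bar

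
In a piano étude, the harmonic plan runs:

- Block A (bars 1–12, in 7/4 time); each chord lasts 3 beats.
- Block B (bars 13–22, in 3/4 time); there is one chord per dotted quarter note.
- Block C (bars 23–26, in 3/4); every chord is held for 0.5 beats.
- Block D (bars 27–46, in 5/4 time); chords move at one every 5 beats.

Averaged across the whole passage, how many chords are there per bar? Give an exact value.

A: 12 bars of 7 beats is 84 beats; at 3 beats each that's 28 chords.
B: 10 bars of 3 beats is 30 beats; at 1.5 beats each that's 20 chords.
C: 4 bars of 3 beats is 12 beats; at 0.5 beats each that's 24 chords.
D: 20 bars of 5 beats is 100 beats; at 5 beats each that's 20 chords.
Overall: 92 chords over 46 bars → 92/46 = 2 chords per bar.

2 chords per bar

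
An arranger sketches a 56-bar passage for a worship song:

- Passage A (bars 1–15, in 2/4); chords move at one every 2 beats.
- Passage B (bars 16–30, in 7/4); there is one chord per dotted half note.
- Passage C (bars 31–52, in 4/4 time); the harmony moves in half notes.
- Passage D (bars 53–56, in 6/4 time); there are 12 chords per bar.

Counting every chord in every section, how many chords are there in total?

142 chords

A: 15·2 = 30 beats, 30/2 = 15 chords.
B: 15·7 = 105 beats, 105/3 = 35 chords.
C: 22·4 = 88 beats, 88/2 = 44 chords.
D: 4·6 = 24 beats, 24/0.5 = 48 chords.
Total: 15 + 35 + 44 + 48 = 142.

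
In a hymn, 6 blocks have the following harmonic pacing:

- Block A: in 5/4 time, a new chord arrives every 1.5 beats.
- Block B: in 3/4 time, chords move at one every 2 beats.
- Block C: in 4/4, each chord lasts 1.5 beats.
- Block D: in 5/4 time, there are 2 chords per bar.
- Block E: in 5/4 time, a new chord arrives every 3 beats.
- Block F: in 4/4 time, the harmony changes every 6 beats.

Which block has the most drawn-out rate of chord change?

Block F

A: 5 beats/bar ÷ 1.5 beats/chord = 10/3 chords/bar.
B: 3 beats/bar ÷ 2 beats/chord = 1.5 chords/bar.
C: 4 beats/bar ÷ 1.5 beats/chord = 8/3 chords/bar.
D: 5 beats/bar ÷ 2.5 beats/chord = 2 chords/bar.
E: 5 beats/bar ÷ 3 beats/chord = 5/3 chords/bar.
F: 4 beats/bar ÷ 6 beats/chord = 2/3 chords/bar.
Slowest is F at 2/3 chords/bar.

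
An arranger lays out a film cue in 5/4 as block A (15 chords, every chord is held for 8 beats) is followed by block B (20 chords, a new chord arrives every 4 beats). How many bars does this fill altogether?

A: 15 × 8 = 120 beats = 24 bars.
B: 20 × 4 = 80 beats = 16 bars.
Total: 24 + 16 = 40 bars.

40 bars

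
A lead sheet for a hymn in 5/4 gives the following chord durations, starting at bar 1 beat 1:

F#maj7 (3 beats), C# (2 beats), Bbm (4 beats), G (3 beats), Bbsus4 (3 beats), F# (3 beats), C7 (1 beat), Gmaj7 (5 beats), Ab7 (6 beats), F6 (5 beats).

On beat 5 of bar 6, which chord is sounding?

Ab7

Beat 5 of bar 6 is beat (6−1)×5 + 5 = 30 overall.
Running totals: F#maj7 ends at 3, C# ends at 5, Bbm ends at 9, G ends at 12, Bbsus4 ends at 15, F# ends at 18, C7 ends at 19, Gmaj7 ends at 24, Ab7 ends at 30.
Beat 30 falls within Ab7.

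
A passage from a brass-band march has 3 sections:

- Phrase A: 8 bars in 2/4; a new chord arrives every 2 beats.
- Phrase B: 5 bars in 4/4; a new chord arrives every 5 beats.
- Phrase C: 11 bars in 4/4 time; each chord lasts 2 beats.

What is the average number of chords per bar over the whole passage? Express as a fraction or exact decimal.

A: 8 × 2 = 16 beats ÷ 2 = 8 chords.
B: 5 × 4 = 20 beats ÷ 5 = 4 chords.
C: 11 × 4 = 44 beats ÷ 2 = 22 chords.
Overall: 34 chords over 24 bars → 34/24 = 17/12 chords per bar.

17/12 chords per bar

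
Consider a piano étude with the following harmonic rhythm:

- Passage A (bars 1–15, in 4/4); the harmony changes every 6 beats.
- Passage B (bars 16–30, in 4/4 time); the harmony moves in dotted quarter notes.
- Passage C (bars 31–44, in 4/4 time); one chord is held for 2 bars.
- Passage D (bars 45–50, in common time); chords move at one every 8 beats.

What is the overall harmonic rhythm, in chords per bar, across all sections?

A: 15 × 4 = 60 beats ÷ 6 = 10 chords.
B: 15 × 4 = 60 beats ÷ 1.5 = 40 chords.
C: 14 × 4 = 56 beats ÷ 8 = 7 chords.
D: 6 × 4 = 24 beats ÷ 8 = 3 chords.
Overall: 60 chords over 50 bars → 60/50 = 1.2 chords per bar.

1.2 chords per bar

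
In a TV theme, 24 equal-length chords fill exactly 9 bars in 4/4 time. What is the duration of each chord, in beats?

1.5 beats

9 bars × 4 beats/bar = 36 beats total.
36 beats ÷ 24 chords = 1.5 beats per chord.
(That is a dotted quarter note.)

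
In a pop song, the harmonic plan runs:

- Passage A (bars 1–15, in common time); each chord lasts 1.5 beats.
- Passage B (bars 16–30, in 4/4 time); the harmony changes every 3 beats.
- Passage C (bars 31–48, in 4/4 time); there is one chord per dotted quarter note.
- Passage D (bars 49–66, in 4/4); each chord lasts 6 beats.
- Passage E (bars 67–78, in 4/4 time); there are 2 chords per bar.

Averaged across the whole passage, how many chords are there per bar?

24/13 chords per bar

A: 15 bars of 4 beats is 60 beats; at 1.5 beats each that's 40 chords.
B: 15 bars of 4 beats is 60 beats; at 3 beats each that's 20 chords.
C: 18 bars of 4 beats is 72 beats; at 1.5 beats each that's 48 chords.
D: 18 bars of 4 beats is 72 beats; at 6 beats each that's 12 chords.
E: 12 bars of 4 beats is 48 beats; at 2 beats each that's 24 chords.
Overall: 144 chords over 78 bars → 144/78 = 24/13 chords per bar.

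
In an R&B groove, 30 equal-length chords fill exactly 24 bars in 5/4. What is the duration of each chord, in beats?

24 bars × 5 beats/bar = 120 beats total.
120 beats ÷ 30 chords = 4 beats per chord.
(That is a whole note.)

4 beats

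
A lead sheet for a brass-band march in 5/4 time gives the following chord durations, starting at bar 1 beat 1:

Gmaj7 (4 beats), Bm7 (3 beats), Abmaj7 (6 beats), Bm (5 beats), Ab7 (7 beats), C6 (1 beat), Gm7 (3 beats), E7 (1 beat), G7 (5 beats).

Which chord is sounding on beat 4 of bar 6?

Beat 4 of bar 6 is beat (6−1)×5 + 4 = 29 overall.
Running totals: Gmaj7 ends at 4, Bm7 ends at 7, Abmaj7 ends at 13, Bm ends at 18, Ab7 ends at 25, C6 ends at 26, Gm7 ends at 29.
Beat 29 falls within Gm7.

Gm7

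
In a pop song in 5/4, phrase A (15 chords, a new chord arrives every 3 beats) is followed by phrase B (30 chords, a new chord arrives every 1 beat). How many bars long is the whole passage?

15 bars

A: 15 × 3 = 45 beats = 9 bars.
B: 30 × 1 = 30 beats = 6 bars.
Total: 9 + 6 = 15 bars.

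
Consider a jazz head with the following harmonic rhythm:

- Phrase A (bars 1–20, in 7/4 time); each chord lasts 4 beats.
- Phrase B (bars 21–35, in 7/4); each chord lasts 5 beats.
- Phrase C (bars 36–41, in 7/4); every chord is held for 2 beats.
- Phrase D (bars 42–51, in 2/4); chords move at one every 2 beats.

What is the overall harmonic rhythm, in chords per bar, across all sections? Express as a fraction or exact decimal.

29/17 chords per bar

A: 20 × 7 = 140 beats ÷ 4 = 35 chords.
B: 15 × 7 = 105 beats ÷ 5 = 21 chords.
C: 6 × 7 = 42 beats ÷ 2 = 21 chords.
D: 10 × 2 = 20 beats ÷ 2 = 10 chords.
Overall: 87 chords over 51 bars → 87/51 = 29/17 chords per bar.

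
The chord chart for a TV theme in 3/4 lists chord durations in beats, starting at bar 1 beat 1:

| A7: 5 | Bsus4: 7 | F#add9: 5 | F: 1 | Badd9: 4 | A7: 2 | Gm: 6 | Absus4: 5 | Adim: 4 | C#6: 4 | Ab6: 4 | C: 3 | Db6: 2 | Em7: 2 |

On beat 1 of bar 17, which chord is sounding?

Beat 1 of bar 17 is beat (17−1)×3 + 1 = 49 overall.
Running totals: A7 ends at 5, Bsus4 ends at 12, F#add9 ends at 17, F ends at 18, Badd9 ends at 22, A7 ends at 24, Gm ends at 30, Absus4 ends at 35, Adim ends at 39, C#6 ends at 43, Ab6 ends at 47, C ends at 50.
Beat 49 falls within C.

C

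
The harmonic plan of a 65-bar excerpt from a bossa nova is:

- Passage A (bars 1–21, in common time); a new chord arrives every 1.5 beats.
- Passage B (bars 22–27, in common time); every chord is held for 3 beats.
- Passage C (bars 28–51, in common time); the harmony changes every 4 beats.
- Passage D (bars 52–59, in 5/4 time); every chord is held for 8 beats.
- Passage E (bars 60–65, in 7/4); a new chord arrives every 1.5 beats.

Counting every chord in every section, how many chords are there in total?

A has 84 beats and chords last 1.5 each, so 56 chords.
B has 24 beats and chords last 3 each, so 8 chords.
C has 96 beats and chords last 4 each, so 24 chords.
D has 40 beats and chords last 8 each, so 5 chords.
E has 42 beats and chords last 1.5 each, so 28 chords.
Total: 56 + 8 + 24 + 5 + 28 = 121.

121 chords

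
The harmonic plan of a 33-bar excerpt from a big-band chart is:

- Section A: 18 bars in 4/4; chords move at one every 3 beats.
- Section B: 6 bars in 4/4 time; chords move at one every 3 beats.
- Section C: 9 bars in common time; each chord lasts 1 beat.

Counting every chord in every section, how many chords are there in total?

68 chords

A has 72 beats and chords last 3 each, so 24 chords.
B has 24 beats and chords last 3 each, so 8 chords.
C has 36 beats and chords last 1 each, so 36 chords.
Total: 24 + 8 + 36 = 68.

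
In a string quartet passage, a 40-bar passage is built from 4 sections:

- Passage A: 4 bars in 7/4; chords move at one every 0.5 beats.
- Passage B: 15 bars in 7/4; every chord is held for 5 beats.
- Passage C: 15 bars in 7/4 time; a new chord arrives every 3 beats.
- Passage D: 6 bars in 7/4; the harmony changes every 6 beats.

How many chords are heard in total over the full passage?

A: 4·7 = 28 beats, 28/0.5 = 56 chords.
B: 15·7 = 105 beats, 105/5 = 21 chords.
C: 15·7 = 105 beats, 105/3 = 35 chords.
D: 6·7 = 42 beats, 42/6 = 7 chords.
Total: 56 + 21 + 35 + 7 = 119.

119 chords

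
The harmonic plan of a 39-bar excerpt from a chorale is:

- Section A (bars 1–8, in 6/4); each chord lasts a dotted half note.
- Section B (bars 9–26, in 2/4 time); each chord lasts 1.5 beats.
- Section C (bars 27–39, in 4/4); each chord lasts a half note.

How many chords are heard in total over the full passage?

66 chords

A: 8·6 = 48 beats, 48/3 = 16 chords.
B: 18·2 = 36 beats, 36/1.5 = 24 chords.
C: 13·4 = 52 beats, 52/2 = 26 chords.
Total: 16 + 24 + 26 = 66.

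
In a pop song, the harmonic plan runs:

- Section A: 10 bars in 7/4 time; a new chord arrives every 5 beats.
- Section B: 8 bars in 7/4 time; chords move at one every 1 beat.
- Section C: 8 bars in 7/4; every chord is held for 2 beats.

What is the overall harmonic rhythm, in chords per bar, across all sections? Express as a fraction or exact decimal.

A: 10 × 7 = 70 beats ÷ 5 = 14 chords.
B: 8 × 7 = 56 beats ÷ 1 = 56 chords.
C: 8 × 7 = 56 beats ÷ 2 = 28 chords.
Overall: 98 chords over 26 bars → 98/26 = 49/13 chords per bar.

49/13 chords per bar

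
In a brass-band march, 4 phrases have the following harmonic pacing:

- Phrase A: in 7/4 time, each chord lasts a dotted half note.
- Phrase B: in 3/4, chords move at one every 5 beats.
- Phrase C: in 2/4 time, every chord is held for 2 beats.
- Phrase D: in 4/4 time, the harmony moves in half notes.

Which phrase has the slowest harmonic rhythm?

Phrase B

A: 7 beats/bar ÷ 3 beats/chord = 7/3 chords/bar.
B: 3 beats/bar ÷ 5 beats/chord = 0.6 chords/bar.
C: 2 beats/bar ÷ 2 beats/chord = 1 chord/bar.
D: 4 beats/bar ÷ 2 beats/chord = 2 chords/bar.
Slowest is B at 0.6 chords/bar.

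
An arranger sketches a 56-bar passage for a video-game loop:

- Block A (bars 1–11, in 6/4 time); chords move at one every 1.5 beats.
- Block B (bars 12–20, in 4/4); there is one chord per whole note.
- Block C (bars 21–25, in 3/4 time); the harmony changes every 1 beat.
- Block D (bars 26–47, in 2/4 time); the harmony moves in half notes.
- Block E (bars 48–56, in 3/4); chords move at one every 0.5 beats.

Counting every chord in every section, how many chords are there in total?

144 chords

A: 11 bars × 6 beats = 66 beats; 1.5 beats/chord → 44 chords.
B: 9 bars × 4 beats = 36 beats; 4 beats/chord → 9 chords.
C: 5 bars × 3 beats = 15 beats; 1 beat/chord → 15 chords.
D: 22 bars × 2 beats = 44 beats; 2 beats/chord → 22 chords.
E: 9 bars × 3 beats = 27 beats; 0.5 beats/chord → 54 chords.
Total: 44 + 9 + 15 + 22 + 54 = 144.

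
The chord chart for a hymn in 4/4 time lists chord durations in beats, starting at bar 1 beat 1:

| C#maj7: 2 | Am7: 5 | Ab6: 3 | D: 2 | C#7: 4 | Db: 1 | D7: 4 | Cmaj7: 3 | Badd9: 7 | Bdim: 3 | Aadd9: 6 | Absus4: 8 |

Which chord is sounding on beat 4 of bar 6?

Beat 4 of bar 6 is beat (6−1)×4 + 4 = 24 overall.
Running totals: C#maj7 ends at 2, Am7 ends at 7, Ab6 ends at 10, D ends at 12, C#7 ends at 16, Db ends at 17, D7 ends at 21, Cmaj7 ends at 24.
Beat 24 falls within Cmaj7.

Cmaj7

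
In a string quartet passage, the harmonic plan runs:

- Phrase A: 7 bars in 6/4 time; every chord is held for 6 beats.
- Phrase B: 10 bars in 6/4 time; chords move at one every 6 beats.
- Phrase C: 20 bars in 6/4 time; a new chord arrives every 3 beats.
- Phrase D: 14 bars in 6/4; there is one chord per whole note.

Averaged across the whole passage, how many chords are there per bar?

26/17 chords per bar

A: 7 bars of 6 beats is 42 beats; at 6 beats each that's 7 chords.
B: 10 bars of 6 beats is 60 beats; at 6 beats each that's 10 chords.
C: 20 bars of 6 beats is 120 beats; at 3 beats each that's 40 chords.
D: 14 bars of 6 beats is 84 beats; at 4 beats each that's 21 chords.
Overall: 78 chords over 51 bars → 78/51 = 26/17 chords per bar.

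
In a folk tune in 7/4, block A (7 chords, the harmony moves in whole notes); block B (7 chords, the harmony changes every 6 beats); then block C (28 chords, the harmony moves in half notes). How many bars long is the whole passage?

A: 7 × 4 = 28 beats = 4 bars.
B: 7 × 6 = 42 beats = 6 bars.
C: 28 × 2 = 56 beats = 8 bars.
Total: 4 + 6 + 8 = 18 bars.

18 bars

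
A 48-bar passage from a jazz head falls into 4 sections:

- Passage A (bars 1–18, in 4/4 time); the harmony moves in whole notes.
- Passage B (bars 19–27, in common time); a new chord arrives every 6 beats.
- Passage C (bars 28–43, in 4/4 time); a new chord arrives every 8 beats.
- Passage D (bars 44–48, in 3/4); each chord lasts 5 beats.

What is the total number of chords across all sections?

A: 18 bars × 4 beats = 72 beats; 4 beats/chord → 18 chords.
B: 9 bars × 4 beats = 36 beats; 6 beats/chord → 6 chords.
C: 16 bars × 4 beats = 64 beats; 8 beats/chord → 8 chords.
D: 5 bars × 3 beats = 15 beats; 5 beats/chord → 3 chords.
Total: 18 + 6 + 8 + 3 = 35.

35 chords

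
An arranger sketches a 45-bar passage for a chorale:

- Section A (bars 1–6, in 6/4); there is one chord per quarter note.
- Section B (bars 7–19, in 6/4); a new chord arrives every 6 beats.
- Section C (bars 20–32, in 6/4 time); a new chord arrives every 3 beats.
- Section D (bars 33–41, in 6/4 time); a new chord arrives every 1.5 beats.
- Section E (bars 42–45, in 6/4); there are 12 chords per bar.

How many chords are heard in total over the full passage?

159 chords

A: 6·6 = 36 beats, 36/1 = 36 chords.
B: 13·6 = 78 beats, 78/6 = 13 chords.
C: 13·6 = 78 beats, 78/3 = 26 chords.
D: 9·6 = 54 beats, 54/1.5 = 36 chords.
E: 4·6 = 24 beats, 24/0.5 = 48 chords.
Total: 36 + 13 + 26 + 36 + 48 = 159.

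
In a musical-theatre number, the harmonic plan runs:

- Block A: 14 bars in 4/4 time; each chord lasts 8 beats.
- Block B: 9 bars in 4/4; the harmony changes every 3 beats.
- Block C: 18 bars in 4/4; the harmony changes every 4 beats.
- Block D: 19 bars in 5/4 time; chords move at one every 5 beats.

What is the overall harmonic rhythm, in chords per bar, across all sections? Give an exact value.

14/15 chords per bar

A: 14 × 4 = 56 beats ÷ 8 = 7 chords.
B: 9 × 4 = 36 beats ÷ 3 = 12 chords.
C: 18 × 4 = 72 beats ÷ 4 = 18 chords.
D: 19 × 5 = 95 beats ÷ 5 = 19 chords.
Overall: 56 chords over 60 bars → 56/60 = 14/15 chords per bar.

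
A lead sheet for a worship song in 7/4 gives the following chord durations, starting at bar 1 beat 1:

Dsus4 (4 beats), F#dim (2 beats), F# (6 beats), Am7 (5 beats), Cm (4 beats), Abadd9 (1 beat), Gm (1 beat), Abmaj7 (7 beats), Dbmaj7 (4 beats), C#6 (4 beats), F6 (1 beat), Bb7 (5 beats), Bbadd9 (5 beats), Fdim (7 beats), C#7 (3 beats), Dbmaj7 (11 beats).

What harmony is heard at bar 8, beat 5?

Beat 5 of bar 8 is beat (8−1)×7 + 5 = 54 overall.
Running totals: Dsus4 ends at 4, F#dim ends at 6, F# ends at 12, Am7 ends at 17, Cm ends at 21, Abadd9 ends at 22, Gm ends at 23, Abmaj7 ends at 30, Dbmaj7 ends at 34, C#6 ends at 38, F6 ends at 39, Bb7 ends at 44, Bbadd9 ends at 49, Fdim ends at 56.
Beat 54 falls within Fdim.

Fdim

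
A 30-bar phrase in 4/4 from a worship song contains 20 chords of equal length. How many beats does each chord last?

30 bars × 4 beats/bar = 120 beats total.
120 beats ÷ 20 chords = 6 beats per chord.

6 beats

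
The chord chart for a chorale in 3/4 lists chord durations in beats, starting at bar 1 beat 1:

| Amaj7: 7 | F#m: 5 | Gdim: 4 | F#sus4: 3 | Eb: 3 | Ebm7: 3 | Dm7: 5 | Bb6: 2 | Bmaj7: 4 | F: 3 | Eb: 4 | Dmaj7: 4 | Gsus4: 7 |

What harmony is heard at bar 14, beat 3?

Eb

Beat 3 of bar 14 is beat (14−1)×3 + 3 = 42 overall.
Running totals: Amaj7 ends at 7, F#m ends at 12, Gdim ends at 16, F#sus4 ends at 19, Eb ends at 22, Ebm7 ends at 25, Dm7 ends at 30, Bb6 ends at 32, Bmaj7 ends at 36, F ends at 39, Eb ends at 43.
Beat 42 falls within Eb.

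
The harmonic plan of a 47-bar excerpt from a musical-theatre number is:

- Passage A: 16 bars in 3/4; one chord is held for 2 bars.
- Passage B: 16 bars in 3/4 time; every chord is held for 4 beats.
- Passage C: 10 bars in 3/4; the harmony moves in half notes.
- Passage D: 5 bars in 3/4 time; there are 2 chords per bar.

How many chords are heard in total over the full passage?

45 chords

A: 16·3 = 48 beats, 48/6 = 8 chords.
B: 16·3 = 48 beats, 48/4 = 12 chords.
C: 10·3 = 30 beats, 30/2 = 15 chords.
D: 5·3 = 15 beats, 15/1.5 = 10 chords.
Total: 8 + 12 + 15 + 10 = 45.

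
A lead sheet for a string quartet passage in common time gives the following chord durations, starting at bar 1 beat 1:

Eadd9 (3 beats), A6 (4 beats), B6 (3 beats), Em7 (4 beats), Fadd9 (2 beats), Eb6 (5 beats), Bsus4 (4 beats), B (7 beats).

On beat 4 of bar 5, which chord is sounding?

Beat 4 of bar 5 is beat (5−1)×4 + 4 = 20 overall.
Running totals: Eadd9 ends at 3, A6 ends at 7, B6 ends at 10, Em7 ends at 14, Fadd9 ends at 16, Eb6 ends at 21.
Beat 20 falls within Eb6.

Eb6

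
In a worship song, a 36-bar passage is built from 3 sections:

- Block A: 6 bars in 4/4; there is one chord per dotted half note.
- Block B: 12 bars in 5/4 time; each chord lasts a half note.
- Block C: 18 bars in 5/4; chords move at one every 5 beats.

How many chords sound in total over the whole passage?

A: 6·4 = 24 beats, 24/3 = 8 chords.
B: 12·5 = 60 beats, 60/2 = 30 chords.
C: 18·5 = 90 beats, 90/5 = 18 chords.
Total: 8 + 30 + 18 = 56.

56 chords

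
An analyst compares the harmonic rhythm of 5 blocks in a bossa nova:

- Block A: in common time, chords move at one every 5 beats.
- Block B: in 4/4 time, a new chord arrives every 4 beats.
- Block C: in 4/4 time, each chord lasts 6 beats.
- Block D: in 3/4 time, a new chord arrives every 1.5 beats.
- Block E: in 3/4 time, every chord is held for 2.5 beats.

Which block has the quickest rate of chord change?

Block D

A: 4 beats/bar ÷ 5 beats/chord = 0.8 chords/bar.
B: 4 beats/bar ÷ 4 beats/chord = 1 chord/bar.
C: 4 beats/bar ÷ 6 beats/chord = 2/3 chords/bar.
D: 3 beats/bar ÷ 1.5 beats/chord = 2 chords/bar.
E: 3 beats/bar ÷ 2.5 beats/chord = 1.2 chords/bar.
Fastest is D at 2 chords/bar.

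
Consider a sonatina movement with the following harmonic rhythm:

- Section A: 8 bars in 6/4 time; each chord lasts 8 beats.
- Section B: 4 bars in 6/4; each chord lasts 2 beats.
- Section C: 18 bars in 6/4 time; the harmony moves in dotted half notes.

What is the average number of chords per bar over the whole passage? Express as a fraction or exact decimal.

A: 8 bars of 6 beats is 48 beats; at 8 beats each that's 6 chords.
B: 4 bars of 6 beats is 24 beats; at 2 beats each that's 12 chords.
C: 18 bars of 6 beats is 108 beats; at 3 beats each that's 36 chords.
Overall: 54 chords over 30 bars → 54/30 = 1.8 chords per bar.

1.8 chords per bar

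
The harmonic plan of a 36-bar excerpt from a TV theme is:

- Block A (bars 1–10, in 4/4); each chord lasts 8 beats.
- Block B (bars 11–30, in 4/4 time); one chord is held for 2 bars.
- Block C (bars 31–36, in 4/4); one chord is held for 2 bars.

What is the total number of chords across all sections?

18 chords

A has 40 beats and chords last 8 each, so 5 chords.
B has 80 beats and chords last 8 each, so 10 chords.
C has 24 beats and chords last 8 each, so 3 chords.
Total: 5 + 10 + 3 = 18.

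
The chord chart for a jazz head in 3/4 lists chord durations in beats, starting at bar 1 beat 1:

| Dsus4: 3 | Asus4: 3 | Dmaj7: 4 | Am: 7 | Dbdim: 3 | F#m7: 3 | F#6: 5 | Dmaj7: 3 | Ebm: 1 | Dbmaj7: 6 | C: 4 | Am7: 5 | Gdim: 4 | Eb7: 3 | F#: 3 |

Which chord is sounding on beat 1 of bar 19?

Beat 1 of bar 19 is beat (19−1)×3 + 1 = 55 overall.
Running totals: Dsus4 ends at 3, Asus4 ends at 6, Dmaj7 ends at 10, Am ends at 17, Dbdim ends at 20, F#m7 ends at 23, F#6 ends at 28, Dmaj7 ends at 31, Ebm ends at 32, Dbmaj7 ends at 38, C ends at 42, Am7 ends at 47, Gdim ends at 51, Eb7 ends at 54, F# ends at 57.
Beat 55 falls within F#.

F#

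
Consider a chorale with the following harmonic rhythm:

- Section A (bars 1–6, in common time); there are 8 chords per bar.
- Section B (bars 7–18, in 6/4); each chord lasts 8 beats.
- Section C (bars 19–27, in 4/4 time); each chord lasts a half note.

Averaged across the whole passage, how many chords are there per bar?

25/9 chords per bar

A: 6 × 4 = 24 beats ÷ 0.5 = 48 chords.
B: 12 × 6 = 72 beats ÷ 8 = 9 chords.
C: 9 × 4 = 36 beats ÷ 2 = 18 chords.
Overall: 75 chords over 27 bars → 75/27 = 25/9 chords per bar.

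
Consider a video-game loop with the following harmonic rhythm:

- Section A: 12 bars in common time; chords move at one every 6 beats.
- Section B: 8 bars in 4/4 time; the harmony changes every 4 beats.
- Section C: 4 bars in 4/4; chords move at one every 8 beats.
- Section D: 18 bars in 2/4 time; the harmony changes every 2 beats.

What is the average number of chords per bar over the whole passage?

A: 12 × 4 = 48 beats ÷ 6 = 8 chords.
B: 8 × 4 = 32 beats ÷ 4 = 8 chords.
C: 4 × 4 = 16 beats ÷ 8 = 2 chords.
D: 18 × 2 = 36 beats ÷ 2 = 18 chords.
Overall: 36 chords over 42 bars → 36/42 = 6/7 chords per bar.

6/7 chords per bar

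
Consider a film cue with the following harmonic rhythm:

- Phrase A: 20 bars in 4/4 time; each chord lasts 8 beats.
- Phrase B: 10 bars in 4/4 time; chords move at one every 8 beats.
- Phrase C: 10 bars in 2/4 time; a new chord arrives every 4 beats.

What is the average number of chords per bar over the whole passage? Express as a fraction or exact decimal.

A: 20 × 4 = 80 beats ÷ 8 = 10 chords.
B: 10 × 4 = 40 beats ÷ 8 = 5 chords.
C: 10 × 2 = 20 beats ÷ 4 = 5 chords.
Overall: 20 chords over 40 bars → 20/40 = 0.5 chords per bar.

0.5 chords per bar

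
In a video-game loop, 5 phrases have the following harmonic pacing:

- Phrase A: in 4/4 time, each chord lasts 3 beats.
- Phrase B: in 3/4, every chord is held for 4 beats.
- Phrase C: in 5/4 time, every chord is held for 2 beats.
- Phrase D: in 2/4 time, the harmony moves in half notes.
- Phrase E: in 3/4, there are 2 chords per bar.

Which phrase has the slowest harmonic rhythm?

A: 4/3 = 4/3 chords/bar.
B: 3/4 = 0.75 chords/bar.
C: 5/2 = 2.5 chords/bar.
D: 2/2 = 1 chord/bar.
E: 3/1.5 = 2 chords/bar.
Slowest is B at 0.75 chords/bar.

Phrase B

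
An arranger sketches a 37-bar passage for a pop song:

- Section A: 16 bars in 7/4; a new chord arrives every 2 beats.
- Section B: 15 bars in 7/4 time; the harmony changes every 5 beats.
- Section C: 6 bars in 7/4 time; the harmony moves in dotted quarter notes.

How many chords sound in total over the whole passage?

A: 16·7 = 112 beats, 112/2 = 56 chords.
B: 15·7 = 105 beats, 105/5 = 21 chords.
C: 6·7 = 42 beats, 42/1.5 = 28 chords.
Total: 56 + 21 + 28 = 105.

105 chords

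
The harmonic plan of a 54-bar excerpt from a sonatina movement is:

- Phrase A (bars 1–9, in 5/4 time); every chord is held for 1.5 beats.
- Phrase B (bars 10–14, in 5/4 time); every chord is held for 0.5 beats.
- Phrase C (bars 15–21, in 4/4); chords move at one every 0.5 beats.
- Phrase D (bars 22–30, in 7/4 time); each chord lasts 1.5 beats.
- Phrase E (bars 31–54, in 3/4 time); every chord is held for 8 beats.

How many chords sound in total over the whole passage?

187 chords

A has 45 beats and chords last 1.5 each, so 30 chords.
B has 25 beats and chords last 0.5 each, so 50 chords.
C has 28 beats and chords last 0.5 each, so 56 chords.
D has 63 beats and chords last 1.5 each, so 42 chords.
E has 72 beats and chords last 8 each, so 9 chords.
Total: 30 + 50 + 56 + 42 + 9 = 187.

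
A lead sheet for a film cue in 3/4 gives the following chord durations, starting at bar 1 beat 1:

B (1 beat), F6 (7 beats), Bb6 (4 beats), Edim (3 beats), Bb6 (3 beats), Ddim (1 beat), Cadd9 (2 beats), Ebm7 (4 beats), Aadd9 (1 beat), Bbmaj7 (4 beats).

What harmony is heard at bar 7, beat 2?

Beat 2 of bar 7 is beat (7−1)×3 + 2 = 20 overall.
Running totals: B ends at 1, F6 ends at 8, Bb6 ends at 12, Edim ends at 15, Bb6 ends at 18, Ddim ends at 19, Cadd9 ends at 21.
Beat 20 falls within Cadd9.

Cadd9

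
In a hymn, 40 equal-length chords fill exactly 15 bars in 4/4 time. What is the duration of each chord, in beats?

1.5 beats

15 bars × 4 beats/bar = 60 beats total.
60 beats ÷ 40 chords = 1.5 beats per chord.
(That is a dotted quarter note.)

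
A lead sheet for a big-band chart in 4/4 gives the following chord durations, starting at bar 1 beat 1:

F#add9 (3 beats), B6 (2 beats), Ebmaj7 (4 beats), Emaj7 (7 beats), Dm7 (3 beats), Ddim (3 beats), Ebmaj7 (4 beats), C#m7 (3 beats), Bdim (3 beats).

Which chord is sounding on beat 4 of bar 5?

Ddim

Beat 4 of bar 5 is beat (5−1)×4 + 4 = 20 overall.
Running totals: F#add9 ends at 3, B6 ends at 5, Ebmaj7 ends at 9, Emaj7 ends at 16, Dm7 ends at 19, Ddim ends at 22.
Beat 20 falls within Ddim.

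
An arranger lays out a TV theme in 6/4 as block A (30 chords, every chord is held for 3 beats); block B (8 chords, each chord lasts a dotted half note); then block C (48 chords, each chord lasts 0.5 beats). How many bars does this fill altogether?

A: 30 × 3 = 90 beats = 15 bars.
B: 8 × 3 = 24 beats = 4 bars.
C: 48 × 0.5 = 24 beats = 4 bars.
Total: 15 + 4 + 4 = 23 bars.

23 bars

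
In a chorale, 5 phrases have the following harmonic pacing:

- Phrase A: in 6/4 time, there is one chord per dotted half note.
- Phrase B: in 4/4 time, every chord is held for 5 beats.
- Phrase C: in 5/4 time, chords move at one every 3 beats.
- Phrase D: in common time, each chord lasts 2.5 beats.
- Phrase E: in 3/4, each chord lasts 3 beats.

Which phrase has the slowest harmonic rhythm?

A: 6 beats/bar ÷ 3 beats/chord = 2 chords/bar.
B: 4 beats/bar ÷ 5 beats/chord = 0.8 chords/bar.
C: 5 beats/bar ÷ 3 beats/chord = 5/3 chords/bar.
D: 4 beats/bar ÷ 2.5 beats/chord = 1.6 chords/bar.
E: 3 beats/bar ÷ 3 beats/chord = 1 chord/bar.
Slowest is B at 0.8 chords/bar.

Phrase B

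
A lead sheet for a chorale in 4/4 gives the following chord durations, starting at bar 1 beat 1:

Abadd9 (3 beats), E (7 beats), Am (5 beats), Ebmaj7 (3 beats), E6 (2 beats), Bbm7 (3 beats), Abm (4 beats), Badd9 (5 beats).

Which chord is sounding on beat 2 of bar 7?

Abm

Beat 2 of bar 7 is beat (7−1)×4 + 2 = 26 overall.
Running totals: Abadd9 ends at 3, E ends at 10, Am ends at 15, Ebmaj7 ends at 18, E6 ends at 20, Bbm7 ends at 23, Abm ends at 27.
Beat 26 falls within Abm.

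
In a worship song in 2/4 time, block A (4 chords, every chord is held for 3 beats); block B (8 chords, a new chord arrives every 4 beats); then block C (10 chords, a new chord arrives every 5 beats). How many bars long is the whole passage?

A: 4 × 3 = 12 beats = 6 bars.
B: 8 × 4 = 32 beats = 16 bars.
C: 10 × 5 = 50 beats = 25 bars.
Total: 6 + 16 + 25 = 47 bars.

47 bars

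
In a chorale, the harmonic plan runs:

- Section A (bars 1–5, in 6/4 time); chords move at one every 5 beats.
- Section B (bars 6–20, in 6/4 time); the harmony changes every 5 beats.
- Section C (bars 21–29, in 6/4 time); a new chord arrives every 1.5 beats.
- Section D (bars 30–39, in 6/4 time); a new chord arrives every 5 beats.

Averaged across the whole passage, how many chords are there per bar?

A: 5 × 6 = 30 beats ÷ 5 = 6 chords.
B: 15 × 6 = 90 beats ÷ 5 = 18 chords.
C: 9 × 6 = 54 beats ÷ 1.5 = 36 chords.
D: 10 × 6 = 60 beats ÷ 5 = 12 chords.
Overall: 72 chords over 39 bars → 72/39 = 24/13 chords per bar.

24/13 chords per bar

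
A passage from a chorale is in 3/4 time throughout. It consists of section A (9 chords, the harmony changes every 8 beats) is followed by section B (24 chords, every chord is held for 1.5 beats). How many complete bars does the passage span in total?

36 bars

A: 9 × 8 = 72 beats = 24 bars.
B: 24 × 1.5 = 36 beats = 12 bars.
Total: 24 + 12 = 36 bars.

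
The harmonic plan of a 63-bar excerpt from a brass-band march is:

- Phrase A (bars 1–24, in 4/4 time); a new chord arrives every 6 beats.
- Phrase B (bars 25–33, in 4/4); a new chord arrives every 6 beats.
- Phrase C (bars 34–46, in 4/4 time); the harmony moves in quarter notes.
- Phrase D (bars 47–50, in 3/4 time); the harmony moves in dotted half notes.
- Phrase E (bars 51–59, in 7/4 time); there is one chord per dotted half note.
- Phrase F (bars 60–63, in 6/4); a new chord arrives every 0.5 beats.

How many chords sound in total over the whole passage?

A: 24 bars × 4 beats = 96 beats; 6 beats/chord → 16 chords.
B: 9 bars × 4 beats = 36 beats; 6 beats/chord → 6 chords.
C: 13 bars × 4 beats = 52 beats; 1 beat/chord → 52 chords.
D: 4 bars × 3 beats = 12 beats; 3 beats/chord → 4 chords.
E: 9 bars × 7 beats = 63 beats; 3 beats/chord → 21 chords.
F: 4 bars × 6 beats = 24 beats; 0.5 beats/chord → 48 chords.
Total: 16 + 6 + 52 + 4 + 21 + 48 = 147.

147 chords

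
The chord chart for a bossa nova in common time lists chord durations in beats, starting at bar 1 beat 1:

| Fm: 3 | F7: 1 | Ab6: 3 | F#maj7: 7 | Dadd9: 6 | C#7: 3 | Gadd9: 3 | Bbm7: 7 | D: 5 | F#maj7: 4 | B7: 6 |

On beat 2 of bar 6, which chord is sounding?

Beat 2 of bar 6 is beat (6−1)×4 + 2 = 22 overall.
Running totals: Fm ends at 3, F7 ends at 4, Ab6 ends at 7, F#maj7 ends at 14, Dadd9 ends at 20, C#7 ends at 23.
Beat 22 falls within C#7.

C#7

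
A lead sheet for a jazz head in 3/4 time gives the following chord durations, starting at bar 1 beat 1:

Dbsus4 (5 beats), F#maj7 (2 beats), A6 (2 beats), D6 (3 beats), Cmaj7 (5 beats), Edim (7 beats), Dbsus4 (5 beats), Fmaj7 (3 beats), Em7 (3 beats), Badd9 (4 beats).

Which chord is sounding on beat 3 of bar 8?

Edim

Beat 3 of bar 8 is beat (8−1)×3 + 3 = 24 overall.
Running totals: Dbsus4 ends at 5, F#maj7 ends at 7, A6 ends at 9, D6 ends at 12, Cmaj7 ends at 17, Edim ends at 24.
Beat 24 falls within Edim.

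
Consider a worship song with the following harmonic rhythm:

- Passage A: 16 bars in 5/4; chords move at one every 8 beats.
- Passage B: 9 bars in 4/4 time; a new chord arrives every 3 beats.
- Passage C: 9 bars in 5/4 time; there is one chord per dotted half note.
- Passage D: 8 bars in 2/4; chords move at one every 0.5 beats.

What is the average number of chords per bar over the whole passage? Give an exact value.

23/14 chords per bar

A: 16 bars of 5 beats is 80 beats; at 8 beats each that's 10 chords.
B: 9 bars of 4 beats is 36 beats; at 3 beats each that's 12 chords.
C: 9 bars of 5 beats is 45 beats; at 3 beats each that's 15 chords.
D: 8 bars of 2 beats is 16 beats; at 0.5 beats each that's 32 chords.
Overall: 69 chords over 42 bars → 69/42 = 23/14 chords per bar.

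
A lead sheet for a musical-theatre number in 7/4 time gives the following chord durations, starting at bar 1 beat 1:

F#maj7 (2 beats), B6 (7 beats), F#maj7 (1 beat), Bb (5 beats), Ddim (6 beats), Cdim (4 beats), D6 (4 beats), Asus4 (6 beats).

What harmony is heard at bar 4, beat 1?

Beat 1 of bar 4 is beat (4−1)×7 + 1 = 22 overall.
Running totals: F#maj7 ends at 2, B6 ends at 9, F#maj7 ends at 10, Bb ends at 15, Ddim ends at 21, Cdim ends at 25.
Beat 22 falls within Cdim.

Cdim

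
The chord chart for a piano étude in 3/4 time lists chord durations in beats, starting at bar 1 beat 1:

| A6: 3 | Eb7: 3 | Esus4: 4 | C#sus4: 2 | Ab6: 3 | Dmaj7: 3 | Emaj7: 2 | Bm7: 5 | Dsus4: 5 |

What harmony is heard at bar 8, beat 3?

Bm7

Beat 3 of bar 8 is beat (8−1)×3 + 3 = 24 overall.
Running totals: A6 ends at 3, Eb7 ends at 6, Esus4 ends at 10, C#sus4 ends at 12, Ab6 ends at 15, Dmaj7 ends at 18, Emaj7 ends at 20, Bm7 ends at 25.
Beat 24 falls within Bm7.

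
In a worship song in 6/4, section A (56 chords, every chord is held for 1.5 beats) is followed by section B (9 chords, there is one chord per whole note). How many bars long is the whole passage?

A: 56 × 1.5 = 84 beats = 14 bars.
B: 9 × 4 = 36 beats = 6 bars.
Total: 14 + 6 = 20 bars.

20 bars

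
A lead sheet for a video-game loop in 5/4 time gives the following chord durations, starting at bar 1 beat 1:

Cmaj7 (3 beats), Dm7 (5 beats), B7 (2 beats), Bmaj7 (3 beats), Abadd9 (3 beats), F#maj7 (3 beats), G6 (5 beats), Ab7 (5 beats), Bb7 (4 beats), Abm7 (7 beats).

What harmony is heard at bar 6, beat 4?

Beat 4 of bar 6 is beat (6−1)×5 + 4 = 29 overall.
Running totals: Cmaj7 ends at 3, Dm7 ends at 8, B7 ends at 10, Bmaj7 ends at 13, Abadd9 ends at 16, F#maj7 ends at 19, G6 ends at 24, Ab7 ends at 29.
Beat 29 falls within Ab7.

Ab7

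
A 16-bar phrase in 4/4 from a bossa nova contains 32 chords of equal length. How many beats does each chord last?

2 beats

16 bars × 4 beats/bar = 64 beats total.
64 beats ÷ 32 chords = 2 beats per chord.
(That is a half note.)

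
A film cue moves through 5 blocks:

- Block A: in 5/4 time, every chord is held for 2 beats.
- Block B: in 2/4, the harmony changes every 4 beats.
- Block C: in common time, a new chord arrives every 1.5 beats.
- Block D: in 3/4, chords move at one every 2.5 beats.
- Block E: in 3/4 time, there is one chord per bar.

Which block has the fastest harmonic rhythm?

A: 5/2 = 2.5 chords/bar.
B: 2/4 = 0.5 chords/bar.
C: 4/1.5 = 8/3 chords/bar.
D: 3/2.5 = 1.2 chords/bar.
E: 3/3 = 1 chord/bar.
Fastest is C at 8/3 chords/bar.

Block C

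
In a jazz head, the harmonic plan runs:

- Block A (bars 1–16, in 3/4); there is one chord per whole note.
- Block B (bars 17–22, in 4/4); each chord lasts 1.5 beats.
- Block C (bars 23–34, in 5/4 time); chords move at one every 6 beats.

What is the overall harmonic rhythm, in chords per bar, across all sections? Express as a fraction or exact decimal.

19/17 chords per bar

A: 16 × 3 = 48 beats ÷ 4 = 12 chords.
B: 6 × 4 = 24 beats ÷ 1.5 = 16 chords.
C: 12 × 5 = 60 beats ÷ 6 = 10 chords.
Overall: 38 chords over 34 bars → 38/34 = 19/17 chords per bar.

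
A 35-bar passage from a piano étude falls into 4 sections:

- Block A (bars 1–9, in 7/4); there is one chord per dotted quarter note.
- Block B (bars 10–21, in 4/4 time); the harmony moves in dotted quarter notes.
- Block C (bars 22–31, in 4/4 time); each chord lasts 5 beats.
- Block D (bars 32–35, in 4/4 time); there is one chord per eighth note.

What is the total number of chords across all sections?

114 chords

A has 63 beats and chords last 1.5 each, so 42 chords.
B has 48 beats and chords last 1.5 each, so 32 chords.
C has 40 beats and chords last 5 each, so 8 chords.
D has 16 beats and chords last 0.5 each, so 32 chords.
Total: 42 + 32 + 8 + 32 = 114.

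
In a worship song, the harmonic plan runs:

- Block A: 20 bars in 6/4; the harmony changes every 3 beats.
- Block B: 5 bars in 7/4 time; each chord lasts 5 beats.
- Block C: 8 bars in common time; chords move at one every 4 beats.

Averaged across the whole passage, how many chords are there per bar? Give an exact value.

A: 20 × 6 = 120 beats ÷ 3 = 40 chords.
B: 5 × 7 = 35 beats ÷ 5 = 7 chords.
C: 8 × 4 = 32 beats ÷ 4 = 8 chords.
Overall: 55 chords over 33 bars → 55/33 = 5/3 chords per bar.

5/3 chords per bar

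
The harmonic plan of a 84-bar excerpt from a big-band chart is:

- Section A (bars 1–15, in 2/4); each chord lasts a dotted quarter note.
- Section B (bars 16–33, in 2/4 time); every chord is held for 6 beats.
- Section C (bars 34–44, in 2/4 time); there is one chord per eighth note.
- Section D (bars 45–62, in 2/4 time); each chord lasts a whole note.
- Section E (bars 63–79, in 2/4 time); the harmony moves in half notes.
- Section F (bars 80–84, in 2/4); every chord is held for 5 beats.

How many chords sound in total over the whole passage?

98 chords

A has 30 beats and chords last 1.5 each, so 20 chords.
B has 36 beats and chords last 6 each, so 6 chords.
C has 22 beats and chords last 0.5 each, so 44 chords.
D has 36 beats and chords last 4 each, so 9 chords.
E has 34 beats and chords last 2 each, so 17 chords.
F has 10 beats and chords last 5 each, so 2 chords.
Total: 20 + 6 + 44 + 9 + 17 + 2 = 98.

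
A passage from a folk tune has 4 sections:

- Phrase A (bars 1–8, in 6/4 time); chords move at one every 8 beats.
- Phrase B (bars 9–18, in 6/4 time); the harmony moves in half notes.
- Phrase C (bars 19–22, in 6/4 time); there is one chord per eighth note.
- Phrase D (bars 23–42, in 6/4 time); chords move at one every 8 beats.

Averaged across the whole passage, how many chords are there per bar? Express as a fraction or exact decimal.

33/14 chords per bar

A: 8 × 6 = 48 beats ÷ 8 = 6 chords.
B: 10 × 6 = 60 beats ÷ 2 = 30 chords.
C: 4 × 6 = 24 beats ÷ 0.5 = 48 chords.
D: 20 × 6 = 120 beats ÷ 8 = 15 chords.
Overall: 99 chords over 42 bars → 99/42 = 33/14 chords per bar.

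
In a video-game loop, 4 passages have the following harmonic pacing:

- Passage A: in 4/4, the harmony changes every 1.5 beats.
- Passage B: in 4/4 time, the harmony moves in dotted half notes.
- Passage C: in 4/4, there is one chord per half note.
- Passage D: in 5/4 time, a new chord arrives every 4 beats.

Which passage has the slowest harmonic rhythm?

Passage D

A: 4 beats/bar ÷ 1.5 beats/chord = 8/3 chords/bar.
B: 4 beats/bar ÷ 3 beats/chord = 4/3 chords/bar.
C: 4 beats/bar ÷ 2 beats/chord = 2 chords/bar.
D: 5 beats/bar ÷ 4 beats/chord = 1.25 chords/bar.
Slowest is D at 1.25 chords/bar.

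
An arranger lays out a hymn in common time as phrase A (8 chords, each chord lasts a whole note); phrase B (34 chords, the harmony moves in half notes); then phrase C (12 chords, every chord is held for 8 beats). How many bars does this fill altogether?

49 bars

A: 8 × 4 = 32 beats = 8 bars.
B: 34 × 2 = 68 beats = 17 bars.
C: 12 × 8 = 96 beats = 24 bars.
Total: 8 + 17 + 24 = 49 bars.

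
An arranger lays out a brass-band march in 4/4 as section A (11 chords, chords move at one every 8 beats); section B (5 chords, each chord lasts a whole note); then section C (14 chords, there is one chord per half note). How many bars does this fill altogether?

34 bars

A: 11 × 8 = 88 beats = 22 bars.
B: 5 × 4 = 20 beats = 5 bars.
C: 14 × 2 = 28 beats = 7 bars.
Total: 22 + 5 + 7 = 34 bars.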